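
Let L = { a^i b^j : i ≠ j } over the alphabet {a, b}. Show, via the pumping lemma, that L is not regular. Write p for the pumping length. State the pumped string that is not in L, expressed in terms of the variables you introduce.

Assume L is regular. Let p be the pumping length given by the pumping lemma.
Choose w = a^p b^{p+p!}. Since p ≠ p+p!, w ∈ L; and |w| ≥ p.
By the pumping lemma, w = xyz with |xy| ≤ p and |y| > 0.
The first p characters of w are a's, so xy (and hence y) consists only of a's. Write y = a^k, 1 ≤ k ≤ p.
Since 1 ≤ k ≤ p, k divides p!; set t = 1 + p!/k. Then xy^t z has p + (p!/k)·k = p + p! copies of a. Now the a-count equals the b-count, so i ≠ j fails. So xy^t z = a^{p+p!} b^{p+p!} ∉ L.
This is a contradiction; hence L is not regular.

a^{p+p!} b^{p+p!}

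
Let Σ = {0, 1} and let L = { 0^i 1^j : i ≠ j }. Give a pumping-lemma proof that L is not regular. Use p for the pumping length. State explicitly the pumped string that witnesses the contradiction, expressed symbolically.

0^{p+p!} 1^{p+p!}

Assume L is regular. Let p be the pumping length given by the pumping lemma.
Choose w = 0^p 1^{p+p!}. Since p ≠ p+p!, w ∈ L; and |w| ≥ p.
Write w = xyz as guaranteed by the lemma, with |xy| ≤ p and |y| > 0.
Since the first p symbols of w are all 0's and |xy| ≤ p, y lies entirely in the leading 0-block: y = 0^k for some k with 1 ≤ k ≤ p.
Since 1 ≤ k ≤ p, k divides p!; set t = 1 + p!/k. Then xy^t z has p + (p!/k)·k = p + p! copies of 0. Now the 0-count equals the 1-count, so i ≠ j fails. So xy^t z = 0^{p+p!} 1^{p+p!} ∉ L.
Contradiction. Therefore L is not regular.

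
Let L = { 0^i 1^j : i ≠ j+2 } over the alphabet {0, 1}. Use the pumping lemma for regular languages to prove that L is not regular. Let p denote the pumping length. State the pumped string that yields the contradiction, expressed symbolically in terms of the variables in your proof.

0^{p+p!} 1^{p+p!-2}

Toward a contradiction, assume L is regular with pumping length p.
Choose w = 0^p 1^{p+p!-2}. Since p ≠ (p+p!-2)+2 = p+p!, w ∈ L; and |w| ≥ p.
By the pumping lemma, w = xyz with |xy| ≤ p and |y| ≥ 1.
Because |xy| ≤ p and w begins with p copies of 0, we have y = 0^k with 1 ≤ k ≤ p.
Since 1 ≤ k ≤ p, k divides p!; set t = 1 + p!/k. Then xy^t z has p + (p!/k)·k = p + p! copies of 0. Now the 0-count is p+p! and (1-count)+2 = (p+p!-2)+2 = p+p!, so i ≠ j+2 fails. So xy^t z = 0^{p+p!} 1^{p+p!-2} ∉ L.
This contradicts the pumping lemma, so L is not regular.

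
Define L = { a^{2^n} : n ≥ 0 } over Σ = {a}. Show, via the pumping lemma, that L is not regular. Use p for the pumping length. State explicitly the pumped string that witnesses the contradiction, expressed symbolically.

Toward a contradiction, assume L is regular with pumping length p.
Take w = a^{2^p} ∈ L with |w| = 2^p ≥ p.
By the pumping lemma, w = xyz with |xy| ≤ p and |y| ≥ 1.
Then y = a^k for some k with 1 ≤ k ≤ p.
Pump with i = 2: xy^2z = a^{2^p+k}. Since 1 ≤ k ≤ p < 2^p, we have 2^p < 2^p+k < 2^{p+1}, so 2^p+k is not a power of 2. So xy^2z ∉ L.
This is a contradiction; hence L is not regular.

a^{2^p+k}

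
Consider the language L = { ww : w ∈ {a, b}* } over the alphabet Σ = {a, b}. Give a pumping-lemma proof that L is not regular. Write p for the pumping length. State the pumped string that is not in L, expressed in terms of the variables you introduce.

Toward a contradiction, assume L is regular with pumping length p.
Take w = a^p b^p a^p b^p = uu where u = a^pb^p; then w ∈ L and |w| = 4p ≥ p.
The pumping lemma gives a decomposition w = xyz where |xy| ≤ p and |y| ≥ 1.
Because |xy| ≤ p and w begins with p copies of a, we have y = a^k with 1 ≤ k ≤ p.
Pump with i = 2: xy^2z = a^{p+k} b^p a^p b^p, of length 4p+k. Suppose this equals vv. The string starts with a and ends with b, so v does too; thus the boundary between the two copies of v is a b→a transition. There is exactly one such transition, at position 2p+k, so |v| = 2p+k and |vv| = 4p+2k ≠ 4p+k since k ≥ 1. So xy^2z ∉ L.
Contradiction. Therefore L is not regular.

a^{p+k} b^p a^p b^p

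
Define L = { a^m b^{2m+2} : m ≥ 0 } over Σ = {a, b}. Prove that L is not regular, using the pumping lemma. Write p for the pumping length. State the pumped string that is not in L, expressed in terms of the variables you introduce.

a^{p+k} b^{2p+2}

Assume L is regular; let p be its pumping constant.
Let w = a^p b^{2p+2} ∈ L; note |w| = 3p+2 ≥ p.
By the pumping lemma, w = xyz with |xy| ≤ p and |y| ≥ 1.
Since the first p symbols of w are all a's and |xy| ≤ p, y lies entirely in the leading a-block: y = a^k for some k with 1 ≤ k ≤ p.
Pump with i = 2: xy^2z = a^{p+k} b^{2p+2}. For this to lie in L we would need 2p+2 = 2(p+k)+2, which forces k = 0. But k ≥ 1, so xy^2z ∉ L.
This is a contradiction; hence L is not regular.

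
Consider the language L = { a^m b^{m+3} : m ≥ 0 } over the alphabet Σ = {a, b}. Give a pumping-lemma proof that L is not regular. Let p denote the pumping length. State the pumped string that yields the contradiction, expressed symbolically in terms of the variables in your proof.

Toward a contradiction, assume L is regular with pumping length p.
Choose w = a^p b^{p+3}, which is in L with |w| = 2p+3 ≥ p.
The pumping lemma gives a decomposition w = xyz where |xy| ≤ p and y is nonempty.
Because |xy| ≤ p and w begins with p copies of a, we have y = a^k with 1 ≤ k ≤ p.
Pump with i = 2: xy^2z = a^{p+k} b^{p+3}. For this to lie in L we would need p+3 = (p+k)+3, which forces k = 0. But k ≥ 1, so xy^2z ∉ L.
This is a contradiction; hence L is not regular.

a^{p+k} b^{p+3}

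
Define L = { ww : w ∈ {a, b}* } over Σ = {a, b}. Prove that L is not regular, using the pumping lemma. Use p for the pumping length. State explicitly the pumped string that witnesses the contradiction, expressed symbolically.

a^{p+k} b^p a^p b^p

Toward a contradiction, assume L is regular with pumping length p.
Take w = a^p b^p a^p b^p = uu where u = a^pb^p; then w ∈ L and |w| = 4p ≥ p.
The pumping lemma gives a decomposition w = xyz where |xy| ≤ p and |y| ≥ 1.
The first p characters of w are a's, so xy (and hence y) consists only of a's. Write y = a^k, 1 ≤ k ≤ p.
Pump with i = 2: xy^2z = a^{p+k} b^p a^p b^p, of length 4p+k. Suppose this equals vv. The string starts with a and ends with b, so v does too; thus the boundary between the two copies of v is a b→a transition. There is exactly one such transition, at position 2p+k, so |v| = 2p+k and |vv| = 4p+2k ≠ 4p+k since k ≥ 1. So xy^2z ∉ L.
This contradicts the pumping lemma, so L is not regular.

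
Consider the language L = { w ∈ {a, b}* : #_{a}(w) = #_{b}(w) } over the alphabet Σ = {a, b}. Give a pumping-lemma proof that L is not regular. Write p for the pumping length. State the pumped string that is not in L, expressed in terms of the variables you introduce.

a^{p+k} b^p

Assume L is regular. Let p be the pumping length given by the pumping lemma.
Choose w = a^p b^p ∈ L with |w| = 2p ≥ p.
The pumping lemma gives a decomposition w = xyz where |xy| ≤ p and |y| ≥ 1.
Since the first p symbols of w are all a's and |xy| ≤ p, y lies entirely in the leading a-block: y = a^k for some k with 1 ≤ k ≤ p.
Pump with i = 2: xy^2z = a^{p+k} b^p has p+k occurrences of a but only p of b. Since k ≥ 1 the counts differ, so xy^2z ∉ L.
Contradiction. Therefore L is not regular.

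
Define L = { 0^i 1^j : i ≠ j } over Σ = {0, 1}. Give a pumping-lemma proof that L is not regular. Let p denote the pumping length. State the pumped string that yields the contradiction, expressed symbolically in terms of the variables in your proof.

Toward a contradiction, assume L is regular with pumping length p.
Choose w = 0^p 1^{p+p!}. Since p ≠ p+p!, w ∈ L; and |w| ≥ p.
Write w = xyz as guaranteed by the lemma, with |xy| ≤ p and |y| ≥ 1.
The first p characters of w are 0's, so xy (and hence y) consists only of 0's. Write y = 0^k, 1 ≤ k ≤ p.
Since 1 ≤ k ≤ p, k divides p!; set t = 1 + p!/k. Then xy^t z has p + (p!/k)·k = p + p! copies of 0. Now the 0-count equals the 1-count, so i ≠ j fails. So xy^t z = 0^{p+p!} 1^{p+p!} ∉ L.
Contradiction. Therefore L is not regular.

0^{p+p!} 1^{p+p!}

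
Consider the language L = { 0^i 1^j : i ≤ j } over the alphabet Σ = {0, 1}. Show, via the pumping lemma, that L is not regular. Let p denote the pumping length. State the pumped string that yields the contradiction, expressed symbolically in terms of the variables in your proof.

0^{p+k} 1^p

Suppose for contradiction that L is regular, and let p be the pumping length.
Choose w = 0^p 1^p ∈ L, with |w| = 2p ≥ p.
By the pumping lemma, w = xyz with |xy| ≤ p and y is nonempty.
The first p characters of w are 0's, so xy (and hence y) consists only of 0's. Write y = 0^k, 1 ≤ k ≤ p.
Consider xy^2z = 0^{p+k} 1^p. Since k ≥ 1, the 0-count p+k exceeds the 1-count p, so i ≤ j fails; thus xy^2z ∉ L.
This is a contradiction; hence L is not regular.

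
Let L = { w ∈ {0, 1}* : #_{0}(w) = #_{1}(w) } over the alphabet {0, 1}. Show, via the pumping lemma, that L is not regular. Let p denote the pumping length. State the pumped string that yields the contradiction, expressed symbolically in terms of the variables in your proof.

0^{p+k} 1^p

Assume L is regular; let p be its pumping constant.
Choose w = 0^p 1^p ∈ L with |w| = 2p ≥ p.
By the pumping lemma, w = xyz with |xy| ≤ p and |y| ≥ 1.
The first p characters of w are 0's, so xy (and hence y) consists only of 0's. Write y = 0^k, 1 ≤ k ≤ p.
Pump with i = 2: xy^2z = 0^{p+k} 1^p has p+k occurrences of 0 but only p of 1. Since k ≥ 1 the counts differ, so xy^2z ∉ L.
This contradicts the pumping lemma, so L is not regular.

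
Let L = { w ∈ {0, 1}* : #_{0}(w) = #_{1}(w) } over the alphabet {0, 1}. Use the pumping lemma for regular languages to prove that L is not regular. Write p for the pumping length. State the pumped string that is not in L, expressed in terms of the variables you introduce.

0^{p+k} 1^p

Assume L is regular; let p be its pumping constant.
Choose w = 0^p 1^p ∈ L with |w| = 2p ≥ p.
The pumping lemma gives a decomposition w = xyz where |xy| ≤ p and y is nonempty.
Because |xy| ≤ p and w begins with p copies of 0, we have y = 0^k with 1 ≤ k ≤ p.
Pump with i = 2: xy^2z = 0^{p+k} 1^p has p+k occurrences of 0 but only p of 1. Since k ≥ 1 the counts differ, so xy^2z ∉ L.
This is a contradiction; hence L is not regular.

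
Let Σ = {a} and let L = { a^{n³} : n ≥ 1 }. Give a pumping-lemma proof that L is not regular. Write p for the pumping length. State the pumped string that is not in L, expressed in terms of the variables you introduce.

a^{p³+k}

Assume L is regular; let p be its pumping constant.
Take w = a^{p³} ∈ L with |w| = p³ ≥ p.
Write w = xyz as guaranteed by the lemma, with |xy| ≤ p and |y| ≥ 1.
Then y = a^k for some k with 1 ≤ k ≤ p.
Pump with i = 2: xy^2z = a^{p³+k}. Since 1 ≤ k ≤ p, p³ < p³+k ≤ p³+p < p³+3p²+3p+1 = (p+1)³, so p³+k is not a perfect cube. So xy^2z ∉ L.
This is a contradiction; hence L is not regular.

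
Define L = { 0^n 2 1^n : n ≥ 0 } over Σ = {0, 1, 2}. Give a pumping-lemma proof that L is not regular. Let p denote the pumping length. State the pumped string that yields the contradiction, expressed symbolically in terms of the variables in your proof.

0^{p+k} 2 1^p

Assume L is regular. Let p be the pumping length given by the pumping lemma.
Take w = 0^p 2 1^p ∈ L with |w| = 2p+1 ≥ p.
Write w = xyz as guaranteed by the lemma, with |xy| ≤ p and y is nonempty.
Since the first p symbols of w are all 0's and |xy| ≤ p, y lies entirely in the leading 0-block: y = 0^k for some k with 1 ≤ k ≤ p.
Pump with i = 2: xy^2z = 0^{p+k} 2 1^p, which would require p+k = p. But k ≥ 1, so xy^2z ∉ L.
This contradicts the pumping lemma, so L is not regular.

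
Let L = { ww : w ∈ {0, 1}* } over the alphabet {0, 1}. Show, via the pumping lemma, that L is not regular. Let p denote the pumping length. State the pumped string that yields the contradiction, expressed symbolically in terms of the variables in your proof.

0^{p+k} 1^p 0^p 1^p

Suppose for contradiction that L is regular, and let p be the pumping length.
Take w = 0^p 1^p 0^p 1^p = uu where u = 0^p1^p; then w ∈ L and |w| = 4p ≥ p.
By the pumping lemma, w = xyz with |xy| ≤ p and y is nonempty.
The first p characters of w are 0's, so xy (and hence y) consists only of 0's. Write y = 0^k, 1 ≤ k ≤ p.
Pump with i = 2: xy^2z = 0^{p+k} 1^p 0^p 1^p, of length 4p+k. Suppose this equals vv. The string starts with 0 and ends with 1, so v does too; thus the boundary between the two copies of v is a 1→0 transition. There is exactly one such transition, at position 2p+k, so |v| = 2p+k and |vv| = 4p+2k ≠ 4p+k since k ≥ 1. So xy^2z ∉ L.
This contradicts the pumping lemma, so L is not regular.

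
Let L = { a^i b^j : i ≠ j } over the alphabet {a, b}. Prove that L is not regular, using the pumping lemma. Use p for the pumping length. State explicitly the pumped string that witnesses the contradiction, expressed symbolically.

Assume L is regular; let p be its pumping constant.
Choose w = a^p b^{p+p!}. Since p ≠ p+p!, w ∈ L; and |w| ≥ p.
By the pumping lemma, w = xyz with |xy| ≤ p and |y| ≥ 1.
Since the first p symbols of w are all a's and |xy| ≤ p, y lies entirely in the leading a-block: y = a^k for some k with 1 ≤ k ≤ p.
Since 1 ≤ k ≤ p, k divides p!; set t = 1 + p!/k. Then xy^t z has p + (p!/k)·k = p + p! copies of a. Now the a-count equals the b-count, so i ≠ j fails. So xy^t z = a^{p+p!} b^{p+p!} ∉ L.
This is a contradiction; hence L is not regular.

a^{p+p!} b^{p+p!}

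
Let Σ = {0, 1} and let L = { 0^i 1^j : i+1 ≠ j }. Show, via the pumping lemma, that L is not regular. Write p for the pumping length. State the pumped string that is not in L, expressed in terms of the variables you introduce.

0^{p+p!} 1^{p+p!+1}

Assume L is regular; let p be its pumping constant.
Choose w = 0^p 1^{p+p!+1}. Since p ≠ (p+p!+1)-1 = p+p!, w ∈ L; and |w| ≥ p.
By the pumping lemma, w = xyz with |xy| ≤ p and |y| ≥ 1.
The first p characters of w are 0's, so xy (and hence y) consists only of 0's. Write y = 0^k, 1 ≤ k ≤ p.
Since 1 ≤ k ≤ p, k divides p!; set t = 1 + p!/k. Then xy^t z has p + (p!/k)·k = p + p! copies of 0. Now the 0-count is p+p! and (1-count)-1 = (p+p!+1)-1 = p+p!, so i+1 ≠ j fails. So xy^t z = 0^{p+p!} 1^{p+p!+1} ∉ L.
This is a contradiction; hence L is not regular.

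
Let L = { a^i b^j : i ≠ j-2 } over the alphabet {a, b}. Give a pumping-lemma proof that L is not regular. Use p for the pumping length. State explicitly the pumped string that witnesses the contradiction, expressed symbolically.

Toward a contradiction, assume L is regular with pumping length p.
Choose w = a^p b^{p+p!+2}. Since p ≠ (p+p!+2)-2 = p+p!, w ∈ L; and |w| ≥ p.
Write w = xyz as guaranteed by the lemma, with |xy| ≤ p and y is nonempty.
Since the first p symbols of w are all a's and |xy| ≤ p, y lies entirely in the leading a-block: y = a^k for some k with 1 ≤ k ≤ p.
Since 1 ≤ k ≤ p, k divides p!; set t = 1 + p!/k. Then xy^t z has p + (p!/k)·k = p + p! copies of a. Now the a-count is p+p! and (b-count)-2 = (p+p!+2)-2 = p+p!, so i ≠ j-2 fails. So xy^t z = a^{p+p!} b^{p+p!+2} ∉ L.
This is a contradiction; hence L is not regular.

a^{p+p!} b^{p+p!+2}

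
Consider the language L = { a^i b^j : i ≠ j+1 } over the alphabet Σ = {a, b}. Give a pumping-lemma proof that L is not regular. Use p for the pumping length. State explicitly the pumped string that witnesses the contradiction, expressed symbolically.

Suppose for contradiction that L is regular, and let p be the pumping length.
Choose w = a^p b^{p+p!-1}. Since p ≠ (p+p!-1)+1 = p+p!, w ∈ L; and |w| ≥ p.
The pumping lemma gives a decomposition w = xyz where |xy| ≤ p and y is nonempty.
Since the first p symbols of w are all a's and |xy| ≤ p, y lies entirely in the leading a-block: y = a^k for some k with 1 ≤ k ≤ p.
Since 1 ≤ k ≤ p, k divides p!; set t = 1 + p!/k. Then xy^t z has p + (p!/k)·k = p + p! copies of a. Now the a-count is p+p! and (b-count)+1 = (p+p!-1)+1 = p+p!, so i ≠ j+1 fails. So xy^t z = a^{p+p!} b^{p+p!-1} ∉ L.
This contradicts the pumping lemma, so L is not regular.

a^{p+p!} b^{p+p!-1}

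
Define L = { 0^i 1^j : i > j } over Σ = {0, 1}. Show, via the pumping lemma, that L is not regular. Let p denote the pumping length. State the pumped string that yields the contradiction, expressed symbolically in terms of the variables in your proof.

Suppose for contradiction that L is regular, and let p be the pumping length.
Choose w = 0^{p+1} 1^p ∈ L, with |w| = 2p+1 ≥ p.
The pumping lemma gives a decomposition w = xyz where |xy| ≤ p and |y| ≥ 1.
Because |xy| ≤ p and w begins with p copies of 0, we have y = 0^k with 1 ≤ k ≤ p.
Consider xy^0z = xz = 0^{p+1-k} 1^p. Since k ≥ 1, the 0-count p+1-k is at most p, so i > j fails; thus xz ∉ L.
Contradiction. Therefore L is not regular.

0^{p+1-k} 1^p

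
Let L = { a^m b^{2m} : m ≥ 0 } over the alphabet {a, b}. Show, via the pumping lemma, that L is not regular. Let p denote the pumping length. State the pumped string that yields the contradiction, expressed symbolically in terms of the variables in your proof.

a^{p+k} b^{2p}

Assume L is regular. Let p be the pumping length given by the pumping lemma.
Take w = a^p b^{2p}. Then w ∈ L and |w| = 3p ≥ p.
Write w = xyz as guaranteed by the lemma, with |xy| ≤ p and y is nonempty.
Since the first p symbols of w are all a's and |xy| ≤ p, y lies entirely in the leading a-block: y = a^k for some k with 1 ≤ k ≤ p.
Pump with i = 2: xy^2z = a^{p+k} b^{2p}. For this to lie in L we would need 2p = 2(p+k), which forces k = 0. But k ≥ 1, so xy^2z ∉ L.
Contradiction. Therefore L is not regular.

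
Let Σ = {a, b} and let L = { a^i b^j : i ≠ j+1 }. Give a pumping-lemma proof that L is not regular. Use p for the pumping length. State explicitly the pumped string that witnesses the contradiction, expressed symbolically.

a^{p+p!} b^{p+p!-1}

Suppose for contradiction that L is regular, and let p be the pumping length.
Choose w = a^p b^{p+p!-1}. Since p ≠ (p+p!-1)+1 = p+p!, w ∈ L; and |w| ≥ p.
The pumping lemma gives a decomposition w = xyz where |xy| ≤ p and y is nonempty.
Since the first p symbols of w are all a's and |xy| ≤ p, y lies entirely in the leading a-block: y = a^k for some k with 1 ≤ k ≤ p.
Since 1 ≤ k ≤ p, k divides p!; set t = 1 + p!/k. Then xy^t z has p + (p!/k)·k = p + p! copies of a. Now the a-count is p+p! and (b-count)+1 = (p+p!-1)+1 = p+p!, so i ≠ j+1 fails. So xy^t z = a^{p+p!} b^{p+p!-1} ∉ L.
Contradiction. Therefore L is not regular.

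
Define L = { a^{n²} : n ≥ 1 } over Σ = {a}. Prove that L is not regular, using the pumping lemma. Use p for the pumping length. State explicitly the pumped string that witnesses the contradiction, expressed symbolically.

Toward a contradiction, assume L is regular with pumping length p.
Take w = a^{p²} ∈ L with |w| = p² ≥ p.
The pumping lemma gives a decomposition w = xyz where |xy| ≤ p and |y| ≥ 1.
Then y = a^k for some k with 1 ≤ k ≤ p.
Pump with i = 2: xy^2z = a^{p²+k}. Since 1 ≤ k ≤ p, p² < p²+k ≤ p²+p < (p+1)², so p²+k lies strictly between consecutive squares and is not a perfect square. So xy^2z ∉ L.
This is a contradiction; hence L is not regular.

a^{p²+k}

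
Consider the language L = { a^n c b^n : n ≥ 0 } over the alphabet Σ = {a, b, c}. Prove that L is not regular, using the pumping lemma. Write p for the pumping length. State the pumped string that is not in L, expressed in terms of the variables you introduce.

a^{p+k} c b^p

Assume L is regular. Let p be the pumping length given by the pumping lemma.
Take w = a^p c b^p ∈ L with |w| = 2p+1 ≥ p.
Write w = xyz as guaranteed by the lemma, with |xy| ≤ p and |y| > 0.
The first p characters of w are a's, so xy (and hence y) consists only of a's. Write y = a^k, 1 ≤ k ≤ p.
Pump with i = 2: xy^2z = a^{p+k} c b^p, which would require p+k = p. But k ≥ 1, so xy^2z ∉ L.
This is a contradiction; hence L is not regular.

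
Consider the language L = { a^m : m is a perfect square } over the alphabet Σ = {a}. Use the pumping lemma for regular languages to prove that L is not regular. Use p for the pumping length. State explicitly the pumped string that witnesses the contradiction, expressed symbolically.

Toward a contradiction, assume L is regular with pumping length p.
Take w = a^{p²} ∈ L with |w| = p² ≥ p.
By the pumping lemma, w = xyz with |xy| ≤ p and |y| > 0.
Then y = a^k for some k with 1 ≤ k ≤ p.
Pump with i = 2: xy^2z = a^{p²+k}. Since 1 ≤ k ≤ p, p² < p²+k ≤ p²+p < (p+1)², so p²+k lies strictly between consecutive squares and is not a perfect square. So xy^2z ∉ L.
This is a contradiction; hence L is not regular.

a^{p²+k}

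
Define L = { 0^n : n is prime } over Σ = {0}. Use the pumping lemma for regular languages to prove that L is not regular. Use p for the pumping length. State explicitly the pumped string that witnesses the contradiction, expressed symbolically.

Toward a contradiction, assume L is regular with pumping length p.
Let q be a prime with q ≥ p+2 (infinitely many primes exist), and take w = 0^q ∈ L with |w| = q ≥ p.
The pumping lemma gives a decomposition w = xyz where |xy| ≤ p and y is nonempty.
Then y = 0^k for some k with 1 ≤ k ≤ p.
Since 1 ≤ k ≤ p, |xz| = q-k. Pump with i = q+1: |xy^{q+1}z| = (q-k)+(q+1)k = q+qk = q(1+k), which is composite (both factors ≥ 2). So xy^{q+1}z = 0^{q(1+k)} ∉ L.
Contradiction. Therefore L is not regular.

0^{q(1+k)}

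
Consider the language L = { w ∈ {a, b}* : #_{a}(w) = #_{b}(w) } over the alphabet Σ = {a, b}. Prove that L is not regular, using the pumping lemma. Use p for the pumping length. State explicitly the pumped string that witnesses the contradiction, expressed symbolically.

Toward a contradiction, assume L is regular with pumping length p.
Choose w = a^p b^p ∈ L with |w| = 2p ≥ p.
The pumping lemma gives a decomposition w = xyz where |xy| ≤ p and |y| ≥ 1.
The first p characters of w are a's, so xy (and hence y) consists only of a's. Write y = a^k, 1 ≤ k ≤ p.
Pump with i = 2: xy^2z = a^{p+k} b^p has p+k occurrences of a but only p of b. Since k ≥ 1 the counts differ, so xy^2z ∉ L.
Contradiction. Therefore L is not regular.

a^{p+k} b^p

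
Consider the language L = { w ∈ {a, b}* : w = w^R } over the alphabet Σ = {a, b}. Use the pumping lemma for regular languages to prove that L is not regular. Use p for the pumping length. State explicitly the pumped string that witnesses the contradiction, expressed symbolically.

a^{p+k} b a^p

Toward a contradiction, assume L is regular with pumping length p.
Take w = a^p b a^p, a palindrome of length 2p+1 ≥ p.
By the pumping lemma, w = xyz with |xy| ≤ p and |y| ≥ 1.
The first p characters of w are a's, so xy (and hence y) consists only of a's. Write y = a^k, 1 ≤ k ≤ p.
Pump with i = 2: xy^2z = a^{p+k} b a^p. Its reverse is a^p b a^{p+k}, which differs from xy^2z since k ≥ 1. So xy^2z is not a palindrome and xy^2z ∉ L.
This is a contradiction; hence L is not regular.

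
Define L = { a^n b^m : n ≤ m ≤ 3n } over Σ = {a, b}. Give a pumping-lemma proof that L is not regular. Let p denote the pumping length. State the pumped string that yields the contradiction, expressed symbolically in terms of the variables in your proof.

Assume L is regular. Let p be the pumping length given by the pumping lemma.
Take w = a^p b^p ∈ L (since p ≤ p ≤ 3p), with |w| = 2p ≥ p.
The pumping lemma gives a decomposition w = xyz where |xy| ≤ p and |y| > 0.
The first p characters of w are a's, so xy (and hence y) consists only of a's. Write y = a^k, 1 ≤ k ≤ p.
Pump with i = 2: xy^2z = a^{p+k} b^p. Now n = p+k > p = m, so the condition n ≤ m fails. Thus xy^2z ∉ L.
Contradiction. Therefore L is not regular.

a^{p+k} b^p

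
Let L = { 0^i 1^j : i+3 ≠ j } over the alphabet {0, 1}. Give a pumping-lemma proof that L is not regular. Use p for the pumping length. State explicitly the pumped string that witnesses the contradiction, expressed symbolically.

0^{p+p!} 1^{p+p!+3}

Assume L is regular. Let p be the pumping length given by the pumping lemma.
Choose w = 0^p 1^{p+p!+3}. Since p ≠ (p+p!+3)-3 = p+p!, w ∈ L; and |w| ≥ p.
Write w = xyz as guaranteed by the lemma, with |xy| ≤ p and |y| > 0.
Since the first p symbols of w are all 0's and |xy| ≤ p, y lies entirely in the leading 0-block: y = 0^k for some k with 1 ≤ k ≤ p.
Since 1 ≤ k ≤ p, k divides p!; set t = 1 + p!/k. Then xy^t z has p + (p!/k)·k = p + p! copies of 0. Now the 0-count is p+p! and (1-count)-3 = (p+p!+3)-3 = p+p!, so i+3 ≠ j fails. So xy^t z = 0^{p+p!} 1^{p+p!+3} ∉ L.
This is a contradiction; hence L is not regular.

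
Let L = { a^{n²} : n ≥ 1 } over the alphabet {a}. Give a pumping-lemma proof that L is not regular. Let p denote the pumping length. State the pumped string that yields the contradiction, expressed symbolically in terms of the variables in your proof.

Suppose for contradiction that L is regular, and let p be the pumping length.
Take w = a^{p²} ∈ L with |w| = p² ≥ p.
The pumping lemma gives a decomposition w = xyz where |xy| ≤ p and |y| > 0.
Then y = a^k for some k with 1 ≤ k ≤ p.
Pump with i = 2: xy^2z = a^{p²+k}. Since 1 ≤ k ≤ p, p² < p²+k ≤ p²+p < (p+1)², so p²+k lies strictly between consecutive squares and is not a perfect square. So xy^2z ∉ L.
Contradiction. Therefore L is not regular.

a^{p²+k}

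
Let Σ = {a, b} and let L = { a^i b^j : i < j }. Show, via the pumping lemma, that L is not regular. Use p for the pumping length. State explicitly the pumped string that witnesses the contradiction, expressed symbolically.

a^{p+k} b^{p+1}

Toward a contradiction, assume L is regular with pumping length p.
Choose w = a^p b^{p+1} ∈ L, with |w| = 2p+1 ≥ p.
The pumping lemma gives a decomposition w = xyz where |xy| ≤ p and y is nonempty.
The first p characters of w are a's, so xy (and hence y) consists only of a's. Write y = a^k, 1 ≤ k ≤ p.
Consider xy^2z = a^{p+k} b^{p+1}. Since k ≥ 1, the a-count p+k is at least p+1, so i < j fails; thus xy^2z ∉ L.
This contradicts the pumping lemma, so L is not regular.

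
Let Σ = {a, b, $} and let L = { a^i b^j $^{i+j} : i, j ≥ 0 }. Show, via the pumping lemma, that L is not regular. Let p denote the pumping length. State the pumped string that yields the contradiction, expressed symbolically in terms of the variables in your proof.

a^{p+k} b^p $^{2p}

Assume L is regular; let p be its pumping constant.
Take w = a^p b^p $^{2p} ∈ L (with i=j=p, i+j=2p), |w| = 4p ≥ p.
By the pumping lemma, w = xyz with |xy| ≤ p and |y| > 0.
Because |xy| ≤ p and w begins with p copies of a, we have y = a^k with 1 ≤ k ≤ p.
Consider xy^2z = a^{p+k} b^p $^{2p}. Now the a- and b-counts sum to 2p+k, but the $-count is 2p ≠ 2p+k. So xy^2z ∉ L.
Contradiction. Therefore L is not regular.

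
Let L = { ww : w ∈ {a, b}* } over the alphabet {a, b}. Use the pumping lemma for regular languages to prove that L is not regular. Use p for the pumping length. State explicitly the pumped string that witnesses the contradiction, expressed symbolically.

a^{p+k} b^p a^p b^p

Assume L is regular. Let p be the pumping length given by the pumping lemma.
Take w = a^p b^p a^p b^p = uu where u = a^pb^p; then w ∈ L and |w| = 4p ≥ p.
The pumping lemma gives a decomposition w = xyz where |xy| ≤ p and |y| ≥ 1.
The first p characters of w are a's, so xy (and hence y) consists only of a's. Write y = a^k, 1 ≤ k ≤ p.
Pump with i = 2: xy^2z = a^{p+k} b^p a^p b^p, of length 4p+k. Suppose this equals vv. The string starts with a and ends with b, so v does too; thus the boundary between the two copies of v is a b→a transition. There is exactly one such transition, at position 2p+k, so |v| = 2p+k and |vv| = 4p+2k ≠ 4p+k since k ≥ 1. So xy^2z ∉ L.
Contradiction. Therefore L is not regular.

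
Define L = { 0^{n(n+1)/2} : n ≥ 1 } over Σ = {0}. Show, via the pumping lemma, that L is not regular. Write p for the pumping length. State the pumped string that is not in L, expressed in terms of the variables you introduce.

0^{p(p+1)/2+k}

Assume L is regular. Let p be the pumping length given by the pumping lemma.
Take w = 0^{p(p+1)/2} ∈ L with |w| = p(p+1)/2 ≥ p.
By the pumping lemma, w = xyz with |xy| ≤ p and |y| ≥ 1.
Then y = 0^k for some k with 1 ≤ k ≤ p.
Pump with i = 2: xy^2z = 0^{p(p+1)/2+k}. Since 1 ≤ k ≤ p, p(p+1)/2 < p(p+1)/2+k ≤ p(p+1)/2+p < (p+1)(p+2)/2, so p(p+1)/2+k is strictly between consecutive triangular numbers. So xy^2z ∉ L.
This is a contradiction; hence L is not regular.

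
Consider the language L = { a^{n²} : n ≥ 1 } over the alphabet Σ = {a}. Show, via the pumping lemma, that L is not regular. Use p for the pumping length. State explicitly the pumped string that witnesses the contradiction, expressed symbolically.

a^{p²+k}

Suppose for contradiction that L is regular, and let p be the pumping length.
Take w = a^{p²} ∈ L with |w| = p² ≥ p.
The pumping lemma gives a decomposition w = xyz where |xy| ≤ p and |y| > 0.
Then y = a^k for some k with 1 ≤ k ≤ p.
Pump with i = 2: xy^2z = a^{p²+k}. Since 1 ≤ k ≤ p, p² < p²+k ≤ p²+p < (p+1)², so p²+k lies strictly between consecutive squares and is not a perfect square. So xy^2z ∉ L.
This contradicts the pumping lemma, so L is not regular.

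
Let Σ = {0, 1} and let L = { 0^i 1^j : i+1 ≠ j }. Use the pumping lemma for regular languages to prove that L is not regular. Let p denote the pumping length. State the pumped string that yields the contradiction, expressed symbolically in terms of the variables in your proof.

Assume L is regular; let p be its pumping constant.
Choose w = 0^p 1^{p+p!+1}. Since p ≠ (p+p!+1)-1 = p+p!, w ∈ L; and |w| ≥ p.
By the pumping lemma, w = xyz with |xy| ≤ p and y is nonempty.
Because |xy| ≤ p and w begins with p copies of 0, we have y = 0^k with 1 ≤ k ≤ p.
Since 1 ≤ k ≤ p, k divides p!; set t = 1 + p!/k. Then xy^t z has p + (p!/k)·k = p + p! copies of 0. Now the 0-count is p+p! and (1-count)-1 = (p+p!+1)-1 = p+p!, so i+1 ≠ j fails. So xy^t z = 0^{p+p!} 1^{p+p!+1} ∉ L.
This is a contradiction; hence L is not regular.

0^{p+p!} 1^{p+p!+1}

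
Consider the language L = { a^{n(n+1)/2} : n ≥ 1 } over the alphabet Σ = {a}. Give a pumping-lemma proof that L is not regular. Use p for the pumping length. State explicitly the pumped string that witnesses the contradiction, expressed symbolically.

Assume L is regular; let p be its pumping constant.
Take w = a^{p(p+1)/2} ∈ L with |w| = p(p+1)/2 ≥ p.
The pumping lemma gives a decomposition w = xyz where |xy| ≤ p and |y| ≥ 1.
Then y = a^k for some k with 1 ≤ k ≤ p.
Pump with i = 2: xy^2z = a^{p(p+1)/2+k}. Since 1 ≤ k ≤ p, p(p+1)/2 < p(p+1)/2+k ≤ p(p+1)/2+p < (p+1)(p+2)/2, so p(p+1)/2+k is strictly between consecutive triangular numbers. So xy^2z ∉ L.
This contradicts the pumping lemma, so L is not regular.

a^{p(p+1)/2+k}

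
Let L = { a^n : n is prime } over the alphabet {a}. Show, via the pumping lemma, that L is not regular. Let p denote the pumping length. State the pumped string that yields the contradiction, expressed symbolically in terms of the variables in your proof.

Assume L is regular. Let p be the pumping length given by the pumping lemma.
Let q be a prime with q ≥ p+2 (infinitely many primes exist), and take w = a^q ∈ L with |w| = q ≥ p.
The pumping lemma gives a decomposition w = xyz where |xy| ≤ p and y is nonempty.
Then y = a^k for some k with 1 ≤ k ≤ p.
Since 1 ≤ k ≤ p, |xz| = q-k. Pump with i = q+1: |xy^{q+1}z| = (q-k)+(q+1)k = q+qk = q(1+k), which is composite (both factors ≥ 2). So xy^{q+1}z = a^{q(1+k)} ∉ L.
Contradiction. Therefore L is not regular.

a^{q(1+k)}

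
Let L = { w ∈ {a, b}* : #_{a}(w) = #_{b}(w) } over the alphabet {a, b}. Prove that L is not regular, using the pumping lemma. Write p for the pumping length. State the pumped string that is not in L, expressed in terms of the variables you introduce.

a^{p+k} b^p

Assume L is regular. Let p be the pumping length given by the pumping lemma.
Choose w = a^p b^p ∈ L with |w| = 2p ≥ p.
The pumping lemma gives a decomposition w = xyz where |xy| ≤ p and |y| ≥ 1.
Since the first p symbols of w are all a's and |xy| ≤ p, y lies entirely in the leading a-block: y = a^k for some k with 1 ≤ k ≤ p.
Pump with i = 2: xy^2z = a^{p+k} b^p has p+k occurrences of a but only p of b. Since k ≥ 1 the counts differ, so xy^2z ∉ L.
This is a contradiction; hence L is not regular.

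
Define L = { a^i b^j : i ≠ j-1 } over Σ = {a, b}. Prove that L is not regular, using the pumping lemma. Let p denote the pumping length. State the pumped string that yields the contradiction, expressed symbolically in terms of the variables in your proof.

a^{p+p!} b^{p+p!+1}

Toward a contradiction, assume L is regular with pumping length p.
Choose w = a^p b^{p+p!+1}. Since p ≠ (p+p!+1)-1 = p+p!, w ∈ L; and |w| ≥ p.
By the pumping lemma, w = xyz with |xy| ≤ p and |y| > 0.
Because |xy| ≤ p and w begins with p copies of a, we have y = a^k with 1 ≤ k ≤ p.
Since 1 ≤ k ≤ p, k divides p!; set t = 1 + p!/k. Then xy^t z has p + (p!/k)·k = p + p! copies of a. Now the a-count is p+p! and (b-count)-1 = (p+p!+1)-1 = p+p!, so i ≠ j-1 fails. So xy^t z = a^{p+p!} b^{p+p!+1} ∉ L.
This is a contradiction; hence L is not regular.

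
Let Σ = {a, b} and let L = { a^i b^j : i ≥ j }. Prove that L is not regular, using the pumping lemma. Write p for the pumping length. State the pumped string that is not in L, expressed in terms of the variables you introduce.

Assume L is regular. Let p be the pumping length given by the pumping lemma.
Choose w = a^p b^p ∈ L, with |w| = 2p ≥ p.
The pumping lemma gives a decomposition w = xyz where |xy| ≤ p and y is nonempty.
Because |xy| ≤ p and w begins with p copies of a, we have y = a^k with 1 ≤ k ≤ p.
Consider xy^0z = xz = a^{p-k} b^p. Since k ≥ 1, the a-count p-k is less than p, so i ≥ j fails; thus xz ∉ L.
This contradicts the pumping lemma, so L is not regular.

a^{p-k} b^p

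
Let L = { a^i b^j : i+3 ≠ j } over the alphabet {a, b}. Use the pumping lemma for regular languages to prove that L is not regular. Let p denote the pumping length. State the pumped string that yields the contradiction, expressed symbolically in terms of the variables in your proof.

Assume L is regular. Let p be the pumping length given by the pumping lemma.
Choose w = a^p b^{p+p!+3}. Since p ≠ (p+p!+3)-3 = p+p!, w ∈ L; and |w| ≥ p.
The pumping lemma gives a decomposition w = xyz where |xy| ≤ p and |y| ≥ 1.
The first p characters of w are a's, so xy (and hence y) consists only of a's. Write y = a^k, 1 ≤ k ≤ p.
Since 1 ≤ k ≤ p, k divides p!; set t = 1 + p!/k. Then xy^t z has p + (p!/k)·k = p + p! copies of a. Now the a-count is p+p! and (b-count)-3 = (p+p!+3)-3 = p+p!, so i+3 ≠ j fails. So xy^t z = a^{p+p!} b^{p+p!+3} ∉ L.
This is a contradiction; hence L is not regular.

a^{p+p!} b^{p+p!+3}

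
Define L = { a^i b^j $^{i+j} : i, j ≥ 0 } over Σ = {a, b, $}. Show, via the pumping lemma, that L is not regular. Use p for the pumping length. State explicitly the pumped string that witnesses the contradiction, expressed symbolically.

Toward a contradiction, assume L is regular with pumping length p.
Take w = a^p b^p $^{2p} ∈ L (with i=j=p, i+j=2p), |w| = 4p ≥ p.
Write w = xyz as guaranteed by the lemma, with |xy| ≤ p and y is nonempty.
The first p characters of w are a's, so xy (and hence y) consists only of a's. Write y = a^k, 1 ≤ k ≤ p.
Consider xy^2z = a^{p+k} b^p $^{2p}. Now the a- and b-counts sum to 2p+k, but the $-count is 2p ≠ 2p+k. So xy^2z ∉ L.
This contradicts the pumping lemma, so L is not regular.

a^{p+k} b^p $^{2p}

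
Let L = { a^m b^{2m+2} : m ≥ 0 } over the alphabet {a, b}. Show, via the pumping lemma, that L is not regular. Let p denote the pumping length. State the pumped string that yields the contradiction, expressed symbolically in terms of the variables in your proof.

a^{p+k} b^{2p+2}

Assume L is regular. Let p be the pumping length given by the pumping lemma.
Choose w = a^p b^{2p+2}, which is in L with |w| = 3p+2 ≥ p.
By the pumping lemma, w = xyz with |xy| ≤ p and |y| > 0.
The first p characters of w are a's, so xy (and hence y) consists only of a's. Write y = a^k, 1 ≤ k ≤ p.
Pump with i = 2: xy^2z = a^{p+k} b^{2p+2}. For this to lie in L we would need 2p+2 = 2(p+k)+2, which forces k = 0. But k ≥ 1, so xy^2z ∉ L.
This is a contradiction; hence L is not regular.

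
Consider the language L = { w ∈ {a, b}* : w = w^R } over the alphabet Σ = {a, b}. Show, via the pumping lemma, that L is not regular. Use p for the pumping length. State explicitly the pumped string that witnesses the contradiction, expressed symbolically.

Suppose for contradiction that L is regular, and let p be the pumping length.
Take w = a^p b a^p, a palindrome of length 2p+1 ≥ p.
The pumping lemma gives a decomposition w = xyz where |xy| ≤ p and |y| > 0.
Since the first p symbols of w are all a's and |xy| ≤ p, y lies entirely in the leading a-block: y = a^k for some k with 1 ≤ k ≤ p.
Pump with i = 2: xy^2z = a^{p+k} b a^p. Its reverse is a^p b a^{p+k}, which differs from xy^2z since k ≥ 1. So xy^2z is not a palindrome and xy^2z ∉ L.
This is a contradiction; hence L is not regular.

a^{p+k} b a^p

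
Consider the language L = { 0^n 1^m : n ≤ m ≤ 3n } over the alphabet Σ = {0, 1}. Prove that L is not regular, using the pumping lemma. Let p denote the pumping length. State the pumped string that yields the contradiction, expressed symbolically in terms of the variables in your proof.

Suppose for contradiction that L is regular, and let p be the pumping length.
Take w = 0^p 1^p ∈ L (since p ≤ p ≤ 3p), with |w| = 2p ≥ p.
The pumping lemma gives a decomposition w = xyz where |xy| ≤ p and y is nonempty.
The first p characters of w are 0's, so xy (and hence y) consists only of 0's. Write y = 0^k, 1 ≤ k ≤ p.
Pump with i = 2: xy^2z = 0^{p+k} 1^p. Now n = p+k > p = m, so the condition n ≤ m fails. Thus xy^2z ∉ L.
Contradiction. Therefore L is not regular.

0^{p+k} 1^p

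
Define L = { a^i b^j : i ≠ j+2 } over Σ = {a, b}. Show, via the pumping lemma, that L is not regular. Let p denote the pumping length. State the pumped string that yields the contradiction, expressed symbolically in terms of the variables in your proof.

Toward a contradiction, assume L is regular with pumping length p.
Choose w = a^p b^{p+p!-2}. Since p ≠ (p+p!-2)+2 = p+p!, w ∈ L; and |w| ≥ p.
The pumping lemma gives a decomposition w = xyz where |xy| ≤ p and y is nonempty.
The first p characters of w are a's, so xy (and hence y) consists only of a's. Write y = a^k, 1 ≤ k ≤ p.
Since 1 ≤ k ≤ p, k divides p!; set t = 1 + p!/k. Then xy^t z has p + (p!/k)·k = p + p! copies of a. Now the a-count is p+p! and (b-count)+2 = (p+p!-2)+2 = p+p!, so i ≠ j+2 fails. So xy^t z = a^{p+p!} b^{p+p!-2} ∉ L.
This contradicts the pumping lemma, so L is not regular.

a^{p+p!} b^{p+p!-2}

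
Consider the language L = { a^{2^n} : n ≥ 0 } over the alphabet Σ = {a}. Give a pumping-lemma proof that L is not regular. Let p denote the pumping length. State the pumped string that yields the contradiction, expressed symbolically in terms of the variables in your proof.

Assume L is regular. Let p be the pumping length given by the pumping lemma.
Take w = a^{2^p} ∈ L with |w| = 2^p ≥ p.
Write w = xyz as guaranteed by the lemma, with |xy| ≤ p and y is nonempty.
Then y = a^k for some k with 1 ≤ k ≤ p.
Pump with i = 2: xy^2z = a^{2^p+k}. Since 1 ≤ k ≤ p < 2^p, we have 2^p < 2^p+k < 2^{p+1}, so 2^p+k is not a power of 2. So xy^2z ∉ L.
Contradiction. Therefore L is not regular.

a^{2^p+k}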